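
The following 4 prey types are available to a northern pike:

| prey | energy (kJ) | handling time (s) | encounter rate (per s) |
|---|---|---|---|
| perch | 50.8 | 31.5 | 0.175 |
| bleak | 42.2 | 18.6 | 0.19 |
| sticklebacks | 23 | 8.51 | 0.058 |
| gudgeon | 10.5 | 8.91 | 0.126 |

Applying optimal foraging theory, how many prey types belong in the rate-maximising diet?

2

Rank by E/h (kJ/s): sticklebacks 2.7, bleak 2.27, perch 1.61, gudgeon 1.18. Include each in turn until the next type's E/h falls below the running intake rate.
Rate on top 1: 0.8932. bleak: 2.27 > 0.8932 → include.
Rate on top 2: 1.86. perch: 1.61 < 1.86 → exclude; stop.
Optimal diet: sticklebacks, bleak — 2 of 4 types.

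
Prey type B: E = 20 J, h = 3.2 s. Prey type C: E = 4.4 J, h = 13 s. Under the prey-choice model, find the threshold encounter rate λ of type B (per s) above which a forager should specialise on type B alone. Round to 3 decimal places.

0.018 per s

Drop type C once their profitability E₂/h₂ falls below the rate achievable on type B alone: E₂/h₂ = λE₁/(1 + λh₁).
Solve for λ: λE₁h₂ = E₂(1 + λh₁) → λ(E₁h₂ − E₂h₁) = E₂ → λ = E₂/(E₁h₂ − E₂h₁).
λ = 4.4/(20×13 − 4.4×3.2) = 4.4/245.9 = 0.01789 per s.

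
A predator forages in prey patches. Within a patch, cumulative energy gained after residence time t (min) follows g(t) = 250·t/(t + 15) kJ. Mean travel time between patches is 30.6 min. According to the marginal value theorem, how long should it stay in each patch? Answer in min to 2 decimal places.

Maximise g(t)/(T+t): set derivative to zero → g'(t)(T+t) = g(t).
g'(t) = 250·15/(t + 15)². Setting 250·15/(t+15)² = 250t/[(t+15)(30.6+t)] gives 15(30.6+t) = t(t+15), so t² = 15×30.6 = 459.
t* = √459 = 21.42 min.

21.42 min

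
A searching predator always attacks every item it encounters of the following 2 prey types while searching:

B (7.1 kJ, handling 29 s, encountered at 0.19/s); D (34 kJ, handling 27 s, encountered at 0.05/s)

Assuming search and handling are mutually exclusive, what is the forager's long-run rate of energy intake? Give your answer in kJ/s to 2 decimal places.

0.39 kJ/s

Energy encountered per unit search time: 0.19×7.1 + 0.05×34 = 3.049 kJ/s.
Handling time per unit search time: 0.19×29 + 0.05×27 = 6.86.
Rate = 3.049/(1 + 6.86) = 0.3879 kJ/s.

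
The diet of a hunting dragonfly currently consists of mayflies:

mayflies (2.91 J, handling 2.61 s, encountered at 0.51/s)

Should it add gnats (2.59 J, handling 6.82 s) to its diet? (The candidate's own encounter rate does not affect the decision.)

Intake rate on the current diet: R = (0.51×2.91) / (1 + 0.51×2.61) = 1.484/2.331 = 0.6367 J/s.
Profitability of gnats: 2.59/6.82 = 0.3798 J/s.
0.3798 < 0.6367, so adding gnats would lower the average — exclude it.

No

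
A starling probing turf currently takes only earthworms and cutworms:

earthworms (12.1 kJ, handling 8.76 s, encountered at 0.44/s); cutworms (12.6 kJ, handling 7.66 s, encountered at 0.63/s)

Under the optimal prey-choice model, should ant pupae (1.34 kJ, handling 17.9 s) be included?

Intake rate on the current diet: R = (0.44×12.1 + 0.63×12.6) / (1 + 0.44×8.76 + 0.63×7.66) = 13.26/9.68 = 1.37 kJ/s.
ant pupae: E/h = 1.34/17.9 = 0.07486 kJ/s.
Since 0.07486 < R, time spent handling ant pupae is better spent searching.

No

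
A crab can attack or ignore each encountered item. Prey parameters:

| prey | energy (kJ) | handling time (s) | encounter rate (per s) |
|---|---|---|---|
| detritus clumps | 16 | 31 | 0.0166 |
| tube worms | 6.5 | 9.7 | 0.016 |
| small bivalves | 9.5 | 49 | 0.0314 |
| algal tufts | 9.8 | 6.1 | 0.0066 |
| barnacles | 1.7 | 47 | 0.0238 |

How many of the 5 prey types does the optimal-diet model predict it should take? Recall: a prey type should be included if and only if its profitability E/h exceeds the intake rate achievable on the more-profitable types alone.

E/h in descending order: algal tufts 1.61, tube worms 0.67, detritus clumps 0.516, small bivalves 0.194, barnacles 0.0362 kJ/s. The optimal diet is the largest prefix of this list for which every included type satisfies E_i/h_i > R on the types above it.
Rate on top 1: 0.06218. tube worms: 0.67 > 0.06218 → include.
Rate on top 2: 0.1411. detritus clumps: 0.516 > 0.1411 → include.
Rate on top 3: 0.254. small bivalves: 0.194 < 0.254 → exclude; stop.
Optimal diet: algal tufts, tube worms, detritus clumps — 3 of 5 types.

3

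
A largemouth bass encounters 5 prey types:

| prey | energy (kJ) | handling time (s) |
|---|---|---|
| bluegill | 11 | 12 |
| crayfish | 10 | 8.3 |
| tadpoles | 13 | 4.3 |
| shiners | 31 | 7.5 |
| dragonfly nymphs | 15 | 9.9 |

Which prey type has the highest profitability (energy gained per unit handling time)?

In descending order of E/h:
shiners: 31/7.5 = 4.13 kJ/s
tadpoles: 13/4.3 = 3.02 kJ/s
dragonfly nymphs: 15/9.9 = 1.52 kJ/s
crayfish: 10/8.3 = 1.2 kJ/s
bluegill: 11/12 = 0.917 kJ/s

shiners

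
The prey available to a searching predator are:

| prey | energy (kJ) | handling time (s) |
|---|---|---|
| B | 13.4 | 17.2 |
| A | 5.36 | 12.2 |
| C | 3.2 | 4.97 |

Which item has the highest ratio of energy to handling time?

B

In descending order of E/h:
B: 13.4/17.2 = 0.779 kJ/s
C: 3.2/4.97 = 0.644 kJ/s
A: 5.36/12.2 = 0.439 kJ/s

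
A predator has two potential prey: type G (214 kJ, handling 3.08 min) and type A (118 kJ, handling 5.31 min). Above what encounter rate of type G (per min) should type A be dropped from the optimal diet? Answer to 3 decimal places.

At the threshold, the rate on type G alone equals the profitability of type A: λ·214/(1 + λ·3.08) = 118/5.31 = 22.22.
Rearranging, λ(214 − 22.22×3.08) = 22.22, so λ = 22.22/145.6 = 0.1527 per min.

0.153 per min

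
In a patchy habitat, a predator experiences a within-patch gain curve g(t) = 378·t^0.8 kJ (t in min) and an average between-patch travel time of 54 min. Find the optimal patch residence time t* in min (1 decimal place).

Optimal t* satisfies g'(t*) = g(t*)/(T + t*).
g'(t) = 0.8·378·t^-0.2. Setting 0.8·378·t^-0.2 = 378·t^0.8/(54+t) gives 0.8(54+t) = t, so 0.20·t = 0.8×54.
t* = 0.8×54/0.20 = 216 min.

216.0 min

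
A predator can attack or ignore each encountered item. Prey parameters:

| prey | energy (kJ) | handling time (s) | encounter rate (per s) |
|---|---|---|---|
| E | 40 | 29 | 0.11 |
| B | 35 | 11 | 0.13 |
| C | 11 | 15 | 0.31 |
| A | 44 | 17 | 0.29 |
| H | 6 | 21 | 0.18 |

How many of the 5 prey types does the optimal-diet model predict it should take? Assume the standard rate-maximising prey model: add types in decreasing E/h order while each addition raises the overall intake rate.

2

Profitabilities (E/h, kJ/s): B 3.18, A 2.59, E 1.38, C 0.733, H 0.286. Add prey in this order while the next type's profitability exceeds the intake rate on those already taken.
Rate on top 1: 1.872. A: 2.59 > 1.872 → include.
Rate on top 2: 2.352. E: 1.38 < 2.352 → exclude; stop.
Optimal diet: B, A — 2 of 5 types.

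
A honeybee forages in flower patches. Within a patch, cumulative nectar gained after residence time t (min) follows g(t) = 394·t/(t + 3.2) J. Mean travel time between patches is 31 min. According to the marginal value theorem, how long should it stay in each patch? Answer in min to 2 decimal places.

9.96 min

Optimal t* satisfies g'(t*) = g(t*)/(T + t*).
g'(t) = 394·3.2/(t + 3.2)². Setting 394·3.2/(t+3.2)² = 394t/[(t+3.2)(31+t)] gives 3.2(31+t) = t(t+3.2), so t² = 3.2×31 = 99.2.
t* = √99.2 = 9.96 min.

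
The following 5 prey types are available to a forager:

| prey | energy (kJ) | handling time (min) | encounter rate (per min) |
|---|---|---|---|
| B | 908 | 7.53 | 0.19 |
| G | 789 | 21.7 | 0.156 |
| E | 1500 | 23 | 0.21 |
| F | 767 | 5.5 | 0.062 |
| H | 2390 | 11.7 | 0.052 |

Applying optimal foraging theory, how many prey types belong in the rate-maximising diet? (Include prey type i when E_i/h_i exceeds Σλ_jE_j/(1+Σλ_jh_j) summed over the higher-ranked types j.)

3

Profitabilities (E/h, kJ/min): H 204, F 139, B 121, E 65.2, G 36.4. Add prey in this order while the next type's profitability exceeds the intake rate on those already taken.
Rate on top 1: 77.27. F: 139 > 77.27 → include.
Rate on top 2: 88.15. B: 121 > 88.15 → include.
Rate on top 3: 101.9. E: 65.2 < 101.9 → exclude; stop.
Optimal diet: H, F, B — 3 of 5 types.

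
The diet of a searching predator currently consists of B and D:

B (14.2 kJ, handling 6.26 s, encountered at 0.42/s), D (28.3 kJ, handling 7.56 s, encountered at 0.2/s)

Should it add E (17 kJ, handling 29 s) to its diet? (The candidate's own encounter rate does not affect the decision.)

No

Current rate: (0.42×14.2 + 0.2×28.3)/(1 + 0.42×6.26 + 0.2×7.56) = 2.261 kJ/s.
E: E/h = 17/29 = 0.5862 kJ/s.
Since 0.5862 < R, time spent handling E is better spent searching.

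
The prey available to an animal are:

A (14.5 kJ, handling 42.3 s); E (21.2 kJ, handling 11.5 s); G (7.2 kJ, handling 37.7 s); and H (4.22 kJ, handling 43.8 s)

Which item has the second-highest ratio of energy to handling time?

Profitability E/h (kJ/s): A = 14.5/42.3 = 0.343, E = 21.2/11.5 = 1.84, G = 7.2/37.7 = 0.191, H = 4.22/43.8 = 0.0963.
Ranked: E > A > G > H.

A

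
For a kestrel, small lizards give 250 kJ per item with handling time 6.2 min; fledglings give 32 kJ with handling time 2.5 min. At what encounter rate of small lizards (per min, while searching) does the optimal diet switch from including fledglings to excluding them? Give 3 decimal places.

0.075 per min

Drop fledglings once their profitability E₂/h₂ falls below the rate achievable on small lizards alone: E₂/h₂ = λE₁/(1 + λh₁).
Solve for λ: λE₁h₂ = E₂(1 + λh₁) → λ(E₁h₂ − E₂h₁) = E₂ → λ = E₂/(E₁h₂ − E₂h₁).
λ = 32/(250×2.5 − 32×6.2) = 32/426.6 = 0.07501 per min.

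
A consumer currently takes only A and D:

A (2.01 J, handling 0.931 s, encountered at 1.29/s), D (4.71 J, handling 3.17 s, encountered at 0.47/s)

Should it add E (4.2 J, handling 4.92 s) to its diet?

Current rate: (1.29×2.01 + 0.47×4.71)/(1 + 1.29×0.931 + 0.47×3.17) = 1.302 J/s.
E: E/h = 4.2/4.92 = 0.8537 J/s.
0.8537 < 1.302, so adding E would lower the average — exclude it.

No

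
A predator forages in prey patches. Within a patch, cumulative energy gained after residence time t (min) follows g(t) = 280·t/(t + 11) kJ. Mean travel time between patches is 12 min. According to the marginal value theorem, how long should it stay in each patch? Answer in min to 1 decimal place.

11.5 min

By the marginal value theorem, leave when the instantaneous gain rate g'(t) equals the habitat-wide average g(t)/(T + t).
g'(t) = 280·11/(t + 11)². Setting 280·11/(t+11)² = 280t/[(t+11)(12+t)] gives 11(12+t) = t(t+11), so t² = 11×12 = 132.
t* = √132 = 11.49 min.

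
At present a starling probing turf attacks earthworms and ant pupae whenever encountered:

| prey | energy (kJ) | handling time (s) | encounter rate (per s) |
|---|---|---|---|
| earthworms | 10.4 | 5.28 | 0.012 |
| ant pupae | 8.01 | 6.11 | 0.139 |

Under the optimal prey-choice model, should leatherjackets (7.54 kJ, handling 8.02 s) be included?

Current rate: (0.012×10.4 + 0.139×8.01)/(1 + 0.012×5.28 + 0.139×6.11) = 0.6474 kJ/s.
Profitability of leatherjackets: 7.54/8.02 = 0.9401 kJ/s.
Since 0.9401 > R, including leatherjackets increases the long-run rate.

Yes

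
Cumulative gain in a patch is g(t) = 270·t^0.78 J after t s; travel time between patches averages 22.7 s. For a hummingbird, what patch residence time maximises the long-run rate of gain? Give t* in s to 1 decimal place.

80.5 s

By the marginal value theorem, leave when the instantaneous gain rate g'(t) equals the habitat-wide average g(t)/(T + t).
g'(t) = 0.78·270·t^-0.22. Setting 0.78·270·t^-0.22 = 270·t^0.78/(22.7+t) gives 0.78(22.7+t) = t, so 0.22·t = 0.78×22.7.
t* = 0.78×22.7/0.22 = 80.48 s.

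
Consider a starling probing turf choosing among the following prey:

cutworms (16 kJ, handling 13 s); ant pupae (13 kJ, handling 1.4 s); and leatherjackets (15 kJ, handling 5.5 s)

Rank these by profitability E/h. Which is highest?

In descending order of E/h:
ant pupae: 13/1.4 = 9.29 kJ/s
leatherjackets: 15/5.5 = 2.73 kJ/s
cutworms: 16/13 = 1.23 kJ/s

ant pupae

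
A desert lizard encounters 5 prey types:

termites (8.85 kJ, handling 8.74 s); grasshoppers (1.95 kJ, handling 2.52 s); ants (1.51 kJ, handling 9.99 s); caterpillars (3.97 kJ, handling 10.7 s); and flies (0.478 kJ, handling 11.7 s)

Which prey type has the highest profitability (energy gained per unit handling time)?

termites

Profitability E/h (kJ/s): termites = 8.85/8.74 = 1.01, grasshoppers = 1.95/2.52 = 0.774, ants = 1.51/9.99 = 0.151, caterpillars = 3.97/10.7 = 0.371, flies = 0.478/11.7 = 0.0409.
Ranked: termites > grasshoppers > caterpillars > ants > flies.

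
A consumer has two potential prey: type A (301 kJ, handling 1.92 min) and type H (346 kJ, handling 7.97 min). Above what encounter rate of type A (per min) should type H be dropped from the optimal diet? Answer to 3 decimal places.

0.199 per min

At the threshold, the rate on type A alone equals the profitability of type H: λ·301/(1 + λ·1.92) = 346/7.97 = 43.41.
Rearranging, λ(301 − 43.41×1.92) = 43.41, so λ = 43.41/217.6 = 0.1995 per min.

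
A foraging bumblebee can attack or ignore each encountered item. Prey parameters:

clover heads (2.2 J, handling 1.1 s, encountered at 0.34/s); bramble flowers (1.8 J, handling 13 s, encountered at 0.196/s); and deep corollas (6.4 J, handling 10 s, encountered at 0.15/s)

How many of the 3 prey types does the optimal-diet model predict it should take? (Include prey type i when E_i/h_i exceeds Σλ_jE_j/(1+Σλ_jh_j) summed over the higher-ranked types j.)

Rank by E/h (J/s): clover heads 2, deep corollas 0.64, bramble flowers 0.138. Include each in turn until the next type's E/h falls below the running intake rate.
Rate on top 1: 0.5444. deep corollas: 0.64 > 0.5444 → include.
Rate on top 2: 0.5943. bramble flowers: 0.138 < 0.5943 → exclude; stop.
Optimal diet: clover heads, deep corollas — 2 of 3 types.

2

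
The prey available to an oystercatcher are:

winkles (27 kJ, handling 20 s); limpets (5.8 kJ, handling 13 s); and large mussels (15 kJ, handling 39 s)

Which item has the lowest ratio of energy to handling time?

In descending order of E/h:
winkles: 27/20 = 1.35 kJ/s
limpets: 5.8/13 = 0.446 kJ/s
large mussels: 15/39 = 0.385 kJ/s

large mussels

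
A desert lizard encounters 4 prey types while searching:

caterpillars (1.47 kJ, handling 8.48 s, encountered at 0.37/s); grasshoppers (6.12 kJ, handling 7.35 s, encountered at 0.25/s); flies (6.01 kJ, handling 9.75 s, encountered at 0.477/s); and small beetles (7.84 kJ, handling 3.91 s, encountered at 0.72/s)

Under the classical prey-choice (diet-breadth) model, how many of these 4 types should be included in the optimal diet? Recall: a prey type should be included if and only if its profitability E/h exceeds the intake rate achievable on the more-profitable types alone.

Profitabilities (E/h, kJ/s): small beetles 2.01, grasshoppers 0.833, flies 0.616, caterpillars 0.173. Add prey in this order while the next type's profitability exceeds the intake rate on those already taken.
Rate on top 1: 1.48. grasshoppers: 0.833 < 1.48 → exclude; stop.
Optimal diet: small beetles — 1 of 4 types.

1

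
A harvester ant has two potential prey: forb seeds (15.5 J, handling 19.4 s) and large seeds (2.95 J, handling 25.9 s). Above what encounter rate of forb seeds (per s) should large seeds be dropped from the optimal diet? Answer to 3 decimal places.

The zero-one rule: include large seeds iff E₂/h₂ > λE₁/(1+λh₁). Equality gives the switch point.
λE₁h₂ = E₂ + λE₂h₁ ⇒ λ = E₂/(E₁h₂ − E₂h₁) = 2.95/(401.4 − 57.23) = 0.00857 per s.

0.009 per s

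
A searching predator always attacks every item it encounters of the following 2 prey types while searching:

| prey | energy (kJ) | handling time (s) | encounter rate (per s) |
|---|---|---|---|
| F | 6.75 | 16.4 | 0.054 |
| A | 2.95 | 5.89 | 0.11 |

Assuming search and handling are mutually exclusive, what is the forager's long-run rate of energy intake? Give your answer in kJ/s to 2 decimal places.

0.27 kJ/s

R = (0.054×6.75 + 0.11×2.95) / (1 + 0.054×16.4 + 0.11×5.89) = 0.689/2.534 = 0.272 kJ/s.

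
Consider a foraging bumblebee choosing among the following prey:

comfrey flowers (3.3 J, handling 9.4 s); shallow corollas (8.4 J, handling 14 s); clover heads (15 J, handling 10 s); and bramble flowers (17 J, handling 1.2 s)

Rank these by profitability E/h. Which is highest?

bramble flowers

Profitability E/h (J/s): comfrey flowers = 3.3/9.4 = 0.351, shallow corollas = 8.4/14 = 0.6, clover heads = 15/10 = 1.5, bramble flowers = 17/1.2 = 14.2.
Ranked: bramble flowers > clover heads > shallow corollas > comfrey flowers.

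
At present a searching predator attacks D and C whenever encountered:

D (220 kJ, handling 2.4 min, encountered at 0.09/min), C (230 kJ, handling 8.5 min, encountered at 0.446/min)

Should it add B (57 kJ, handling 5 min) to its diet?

No

On D and C alone, R = ΣλE/(1+Σλh) = 122.4/5.007 = 24.44 kJ/min.
Profitability of B: 57/5 = 11.4 kJ/min.
11.4 < 24.44, so adding B would lower the average — exclude it.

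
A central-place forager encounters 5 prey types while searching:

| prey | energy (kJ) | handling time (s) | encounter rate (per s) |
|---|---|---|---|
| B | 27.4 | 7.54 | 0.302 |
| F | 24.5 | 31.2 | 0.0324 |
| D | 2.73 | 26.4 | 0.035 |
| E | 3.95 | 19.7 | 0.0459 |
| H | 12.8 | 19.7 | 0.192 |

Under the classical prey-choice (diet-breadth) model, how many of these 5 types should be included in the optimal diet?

1

Rank by E/h (kJ/s): B 3.63, F 0.785, H 0.65, E 0.201, D 0.103. Include each in turn until the next type's E/h falls below the running intake rate.
Rate on top 1: 2.525. F: 0.785 < 2.525 → exclude; stop.
Optimal diet: B — 1 of 5 types.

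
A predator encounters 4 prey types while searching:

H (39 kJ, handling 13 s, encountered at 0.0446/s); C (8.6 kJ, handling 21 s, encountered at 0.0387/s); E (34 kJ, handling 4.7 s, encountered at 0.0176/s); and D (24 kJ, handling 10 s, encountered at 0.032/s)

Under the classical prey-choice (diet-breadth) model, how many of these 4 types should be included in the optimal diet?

3

Rank by E/h (kJ/s): E 7.23, H 3, D 2.4, C 0.41. Include each in turn until the next type's E/h falls below the running intake rate.
Rate on top 1: 0.5527. H: 3 > 0.5527 → include.
Rate on top 2: 1.406. D: 2.4 > 1.406 → include.
Rate on top 3: 1.567. C: 0.41 < 1.567 → exclude; stop.
Optimal diet: E, H, D — 3 of 4 types.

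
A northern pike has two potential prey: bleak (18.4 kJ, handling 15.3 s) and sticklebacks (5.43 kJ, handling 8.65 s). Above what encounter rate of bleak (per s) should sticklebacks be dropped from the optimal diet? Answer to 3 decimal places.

0.071 per s

The zero-one rule: include sticklebacks iff E₂/h₂ > λE₁/(1+λh₁). Equality gives the switch point.
λE₁h₂ = E₂ + λE₂h₁ ⇒ λ = E₂/(E₁h₂ − E₂h₁) = 5.43/(159.2 − 83.08) = 0.07137 per s.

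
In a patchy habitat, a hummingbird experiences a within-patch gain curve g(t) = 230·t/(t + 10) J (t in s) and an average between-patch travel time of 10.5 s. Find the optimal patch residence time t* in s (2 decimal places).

Maximise g(t)/(T+t): set derivative to zero → g'(t)(T+t) = g(t).
g'(t) = 230·10/(t + 10)². Setting 230·10/(t+10)² = 230t/[(t+10)(10.5+t)] gives 10(10.5+t) = t(t+10), so t² = 10×10.5 = 105.
t* = √105 = 10.25 s.

10.25 s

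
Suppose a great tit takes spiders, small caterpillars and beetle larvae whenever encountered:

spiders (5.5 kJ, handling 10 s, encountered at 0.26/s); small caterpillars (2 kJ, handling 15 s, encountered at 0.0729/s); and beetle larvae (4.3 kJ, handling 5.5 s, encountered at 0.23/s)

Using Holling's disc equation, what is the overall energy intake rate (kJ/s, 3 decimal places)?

0.430 kJ/s

R = Σλ_iE_i / (1 + Σλ_ih_i)
Numerator: 0.26×5.5 + 0.0729×2 + 0.23×4.3 = 2.565
Denominator: 1 + 0.26×10 + 0.0729×15 + 0.23×5.5 = 5.959
R = 2.565/5.959 = 0.4304 kJ/s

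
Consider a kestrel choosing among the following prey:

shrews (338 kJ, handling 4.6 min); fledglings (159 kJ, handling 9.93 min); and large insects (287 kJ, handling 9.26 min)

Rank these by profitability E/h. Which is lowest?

Profitability E/h (kJ/min): shrews = 338/4.6 = 73.5, fledglings = 159/9.93 = 16, large insects = 287/9.26 = 31.
Ranked: shrews > large insects > fledglings.

fledglings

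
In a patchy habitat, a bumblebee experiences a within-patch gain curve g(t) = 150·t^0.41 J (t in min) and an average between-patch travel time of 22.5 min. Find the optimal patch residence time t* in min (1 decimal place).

15.6 min

By the marginal value theorem, leave when the instantaneous gain rate g'(t) equals the habitat-wide average g(t)/(T + t).
g'(t) = 0.41·150·t^-0.59. Setting 0.41·150·t^-0.59 = 150·t^0.41/(22.5+t) gives 0.41(22.5+t) = t, so 0.59·t = 0.41×22.5.
t* = 0.41×22.5/0.59 = 15.64 min.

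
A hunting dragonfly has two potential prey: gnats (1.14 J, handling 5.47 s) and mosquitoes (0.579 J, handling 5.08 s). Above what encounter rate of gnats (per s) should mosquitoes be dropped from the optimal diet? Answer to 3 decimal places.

The zero-one rule: include mosquitoes iff E₂/h₂ > λE₁/(1+λh₁). Equality gives the switch point.
λE₁h₂ = E₂ + λE₂h₁ ⇒ λ = E₂/(E₁h₂ − E₂h₁) = 0.579/(5.791 − 3.167) = 0.2206 per s.

0.221 per s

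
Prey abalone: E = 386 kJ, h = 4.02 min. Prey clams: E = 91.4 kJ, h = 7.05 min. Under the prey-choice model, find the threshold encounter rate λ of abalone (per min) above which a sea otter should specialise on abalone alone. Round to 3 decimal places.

0.039 per min

Drop clams once their profitability E₂/h₂ falls below the rate achievable on abalone alone: E₂/h₂ = λE₁/(1 + λh₁).
Solve for λ: λE₁h₂ = E₂(1 + λh₁) → λ(E₁h₂ − E₂h₁) = E₂ → λ = E₂/(E₁h₂ − E₂h₁).
λ = 91.4/(386×7.05 − 91.4×4.02) = 91.4/2354 = 0.03883 per min.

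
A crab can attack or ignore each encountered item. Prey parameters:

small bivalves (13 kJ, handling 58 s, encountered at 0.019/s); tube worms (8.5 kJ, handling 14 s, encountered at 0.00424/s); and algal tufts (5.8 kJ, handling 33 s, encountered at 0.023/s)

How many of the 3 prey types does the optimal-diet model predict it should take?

Rank by E/h (kJ/s): tube worms 0.607, small bivalves 0.224, algal tufts 0.176. Include each in turn until the next type's E/h falls below the running intake rate.
Rate on top 1: 0.03402. small bivalves: 0.224 > 0.03402 → include.
Rate on top 2: 0.131. algal tufts: 0.176 > 0.131 → include.
Optimal diet: tube worms, small bivalves, algal tufts — 3 of 3 types.

3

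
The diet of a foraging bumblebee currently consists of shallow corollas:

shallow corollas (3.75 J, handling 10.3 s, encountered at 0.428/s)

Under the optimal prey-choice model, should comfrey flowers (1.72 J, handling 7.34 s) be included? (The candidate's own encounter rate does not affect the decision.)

No

Intake rate on the current diet: R = (0.428×3.75) / (1 + 0.428×10.3) = 1.605/5.408 = 0.2968 J/s.
comfrey flowers: E/h = 1.72/7.34 = 0.2343 J/s.
0.2343 < 0.2968, so adding comfrey flowers would lower the average — exclude it.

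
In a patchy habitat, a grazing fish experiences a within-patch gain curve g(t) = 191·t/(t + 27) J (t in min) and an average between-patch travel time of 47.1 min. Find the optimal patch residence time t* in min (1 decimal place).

35.7 min

By the marginal value theorem, leave when the instantaneous gain rate g'(t) equals the habitat-wide average g(t)/(T + t).
g'(t) = 191·27/(t + 27)². Setting 191·27/(t+27)² = 191t/[(t+27)(47.1+t)] gives 27(47.1+t) = t(t+27), so t² = 27×47.1 = 1272.
t* = √1272 = 35.66 min.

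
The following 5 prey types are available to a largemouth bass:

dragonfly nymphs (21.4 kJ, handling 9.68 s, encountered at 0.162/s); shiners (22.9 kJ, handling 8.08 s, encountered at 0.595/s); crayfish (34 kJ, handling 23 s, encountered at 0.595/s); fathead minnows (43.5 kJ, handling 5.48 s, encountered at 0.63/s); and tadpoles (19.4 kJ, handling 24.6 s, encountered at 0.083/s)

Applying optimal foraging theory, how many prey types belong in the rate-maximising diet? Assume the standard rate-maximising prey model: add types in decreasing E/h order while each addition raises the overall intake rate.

Rank by E/h (kJ/s): fathead minnows 7.94, shiners 2.83, dragonfly nymphs 2.21, crayfish 1.48, tadpoles 0.789. Include each in turn until the next type's E/h falls below the running intake rate.
Rate on top 1: 6.155. shiners: 2.83 < 6.155 → exclude; stop.
Optimal diet: fathead minnows — 1 of 5 types.

1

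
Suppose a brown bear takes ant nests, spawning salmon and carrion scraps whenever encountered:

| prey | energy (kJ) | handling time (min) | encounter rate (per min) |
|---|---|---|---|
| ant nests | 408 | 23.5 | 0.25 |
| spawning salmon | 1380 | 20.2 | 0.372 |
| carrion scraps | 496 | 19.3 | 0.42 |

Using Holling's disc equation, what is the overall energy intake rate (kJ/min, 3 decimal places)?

R = (0.25×408 + 0.372×1380 + 0.42×496) / (1 + 0.25×23.5 + 0.372×20.2 + 0.42×19.3) = 823.7/22.5 = 36.62 kJ/min.

36.615 kJ/min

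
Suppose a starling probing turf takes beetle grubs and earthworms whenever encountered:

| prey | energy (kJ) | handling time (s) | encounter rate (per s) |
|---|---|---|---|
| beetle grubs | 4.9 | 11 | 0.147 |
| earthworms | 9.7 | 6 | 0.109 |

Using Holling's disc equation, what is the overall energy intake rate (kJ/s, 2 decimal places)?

0.54 kJ/s

R = (0.147×4.9 + 0.109×9.7) / (1 + 0.147×11 + 0.109×6) = 1.778/3.271 = 0.5434 kJ/s.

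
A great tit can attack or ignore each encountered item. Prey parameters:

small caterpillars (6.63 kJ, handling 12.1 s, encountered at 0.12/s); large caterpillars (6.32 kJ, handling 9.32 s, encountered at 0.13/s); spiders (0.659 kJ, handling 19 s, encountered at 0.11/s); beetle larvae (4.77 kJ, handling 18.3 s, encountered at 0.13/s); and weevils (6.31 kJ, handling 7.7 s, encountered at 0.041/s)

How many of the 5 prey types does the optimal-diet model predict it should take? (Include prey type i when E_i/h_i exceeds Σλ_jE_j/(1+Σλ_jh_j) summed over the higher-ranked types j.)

E/h in descending order: weevils 0.819, large caterpillars 0.678, small caterpillars 0.548, beetle larvae 0.261, spiders 0.0347 kJ/s. The optimal diet is the largest prefix of this list for which every included type satisfies E_i/h_i > R on the types above it.
Rate on top 1: 0.1966. large caterpillars: 0.678 > 0.1966 → include.
Rate on top 2: 0.4275. small caterpillars: 0.548 > 0.4275 → include.
Rate on top 3: 0.4714. beetle larvae: 0.261 < 0.4714 → exclude; stop.
Optimal diet: weevils, large caterpillars, small caterpillars — 3 of 5 types.

3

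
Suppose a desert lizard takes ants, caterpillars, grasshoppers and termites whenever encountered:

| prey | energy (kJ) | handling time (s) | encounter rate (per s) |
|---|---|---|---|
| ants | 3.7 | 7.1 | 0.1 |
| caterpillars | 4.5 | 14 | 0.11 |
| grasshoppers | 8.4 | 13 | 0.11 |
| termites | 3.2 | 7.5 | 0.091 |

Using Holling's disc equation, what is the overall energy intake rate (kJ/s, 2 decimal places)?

0.39 kJ/s

R = Σλ_iE_i / (1 + Σλ_ih_i)
Numerator: 0.1×3.7 + 0.11×4.5 + 0.11×8.4 + 0.091×3.2 = 2.08
Denominator: 1 + 0.1×7.1 + 0.11×14 + 0.11×13 + 0.091×7.5 = 5.362
R = 2.08/5.362 = 0.3879 kJ/s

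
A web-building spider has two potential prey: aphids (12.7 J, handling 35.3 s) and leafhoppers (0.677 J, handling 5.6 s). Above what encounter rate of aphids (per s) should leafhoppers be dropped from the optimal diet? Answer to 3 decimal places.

0.014 per s

The zero-one rule: include leafhoppers iff E₂/h₂ > λE₁/(1+λh₁). Equality gives the switch point.
λE₁h₂ = E₂ + λE₂h₁ ⇒ λ = E₂/(E₁h₂ − E₂h₁) = 0.677/(71.12 − 23.9) = 0.01434 per s.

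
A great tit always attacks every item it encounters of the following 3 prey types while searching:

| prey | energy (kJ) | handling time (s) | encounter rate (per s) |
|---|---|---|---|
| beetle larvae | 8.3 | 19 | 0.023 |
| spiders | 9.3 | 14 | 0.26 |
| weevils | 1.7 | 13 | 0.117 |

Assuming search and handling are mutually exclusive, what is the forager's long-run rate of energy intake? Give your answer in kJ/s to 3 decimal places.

0.426 kJ/s

R = Σλ_iE_i / (1 + Σλ_ih_i)
Numerator: 0.023×8.3 + 0.26×9.3 + 0.117×1.7 = 2.808
Denominator: 1 + 0.023×19 + 0.26×14 + 0.117×13 = 6.598
R = 2.808/6.598 = 0.4256 kJ/s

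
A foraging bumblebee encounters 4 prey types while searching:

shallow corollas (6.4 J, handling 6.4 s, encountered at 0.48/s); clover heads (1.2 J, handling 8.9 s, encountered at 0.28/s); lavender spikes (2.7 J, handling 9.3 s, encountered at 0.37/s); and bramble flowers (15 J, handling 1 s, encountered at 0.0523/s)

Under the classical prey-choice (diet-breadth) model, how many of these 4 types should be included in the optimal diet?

2

Profitabilities (E/h, J/s): bramble flowers 15, shallow corollas 1, lavender spikes 0.29, clover heads 0.135. Add prey in this order while the next type's profitability exceeds the intake rate on those already taken.
Rate on top 1: 0.7455. shallow corollas: 1 > 0.7455 → include.
Rate on top 2: 0.9351. lavender spikes: 0.29 < 0.9351 → exclude; stop.
Optimal diet: bramble flowers, shallow corollas — 2 of 4 types.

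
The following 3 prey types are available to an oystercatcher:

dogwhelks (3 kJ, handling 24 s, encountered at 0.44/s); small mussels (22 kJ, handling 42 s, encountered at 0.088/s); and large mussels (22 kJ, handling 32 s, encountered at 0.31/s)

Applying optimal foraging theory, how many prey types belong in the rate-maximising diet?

Rank by E/h (kJ/s): large mussels 0.688, small mussels 0.524, dogwhelks 0.125. Include each in turn until the next type's E/h falls below the running intake rate.
Rate on top 1: 0.6245. small mussels: 0.524 < 0.6245 → exclude; stop.
Optimal diet: large mussels — 1 of 3 types.

1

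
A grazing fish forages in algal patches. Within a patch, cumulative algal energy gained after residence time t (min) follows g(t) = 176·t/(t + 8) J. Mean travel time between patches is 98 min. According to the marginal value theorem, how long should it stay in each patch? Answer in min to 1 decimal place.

By the marginal value theorem, leave when the instantaneous gain rate g'(t) equals the habitat-wide average g(t)/(T + t).
g'(t) = 176·8/(t + 8)². Setting 176·8/(t+8)² = 176t/[(t+8)(98+t)] gives 8(98+t) = t(t+8), so t² = 8×98 = 784.
t* = √784 = 28 min.

28.0 min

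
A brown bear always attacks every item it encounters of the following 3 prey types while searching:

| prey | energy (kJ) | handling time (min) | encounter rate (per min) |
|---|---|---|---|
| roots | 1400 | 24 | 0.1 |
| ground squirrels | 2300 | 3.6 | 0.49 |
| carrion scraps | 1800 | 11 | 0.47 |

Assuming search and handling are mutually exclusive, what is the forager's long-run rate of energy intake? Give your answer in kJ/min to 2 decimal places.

204.47 kJ/min

R = Σλ_iE_i / (1 + Σλ_ih_i)
Numerator: 0.1×1400 + 0.49×2300 + 0.47×1800 = 2113
Denominator: 1 + 0.1×24 + 0.49×3.6 + 0.47×11 = 10.33
R = 2113/10.33 = 204.5 kJ/min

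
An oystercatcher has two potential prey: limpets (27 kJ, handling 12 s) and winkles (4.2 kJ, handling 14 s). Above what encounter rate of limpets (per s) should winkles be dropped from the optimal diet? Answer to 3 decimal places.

0.013 per s

Drop winkles once their profitability E₂/h₂ falls below the rate achievable on limpets alone: E₂/h₂ = λE₁/(1 + λh₁).
Solve for λ: λE₁h₂ = E₂(1 + λh₁) → λ(E₁h₂ − E₂h₁) = E₂ → λ = E₂/(E₁h₂ − E₂h₁).
λ = 4.2/(27×14 − 4.2×12) = 4.2/327.6 = 0.01282 per s.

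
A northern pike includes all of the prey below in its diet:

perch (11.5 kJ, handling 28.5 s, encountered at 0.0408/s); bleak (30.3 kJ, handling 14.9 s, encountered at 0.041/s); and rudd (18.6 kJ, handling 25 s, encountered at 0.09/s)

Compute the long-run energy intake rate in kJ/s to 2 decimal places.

R = Σλ_iE_i / (1 + Σλ_ih_i)
Numerator: 0.0408×11.5 + 0.041×30.3 + 0.09×18.6 = 3.386
Denominator: 1 + 0.0408×28.5 + 0.041×14.9 + 0.09×25 = 5.024
R = 3.386/5.024 = 0.6739 kJ/s

0.67 kJ/s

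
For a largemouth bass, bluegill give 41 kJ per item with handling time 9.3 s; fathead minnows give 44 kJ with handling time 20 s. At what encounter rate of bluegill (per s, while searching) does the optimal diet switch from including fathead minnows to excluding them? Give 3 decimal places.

0.107 per s

At the threshold, the rate on bluegill alone equals the profitability of fathead minnows: λ·41/(1 + λ·9.3) = 44/20 = 2.2.
Rearranging, λ(41 − 2.2×9.3) = 2.2, so λ = 2.2/20.54 = 0.1071 per s.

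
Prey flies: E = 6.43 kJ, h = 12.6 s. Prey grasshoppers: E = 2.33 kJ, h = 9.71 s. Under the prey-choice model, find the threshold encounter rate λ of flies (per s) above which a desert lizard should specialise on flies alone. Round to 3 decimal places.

0.070 per s

At the threshold, the rate on flies alone equals the profitability of grasshoppers: λ·6.43/(1 + λ·12.6) = 2.33/9.71 = 0.24.
Rearranging, λ(6.43 − 0.24×12.6) = 0.24, so λ = 0.24/3.407 = 0.07044 per s.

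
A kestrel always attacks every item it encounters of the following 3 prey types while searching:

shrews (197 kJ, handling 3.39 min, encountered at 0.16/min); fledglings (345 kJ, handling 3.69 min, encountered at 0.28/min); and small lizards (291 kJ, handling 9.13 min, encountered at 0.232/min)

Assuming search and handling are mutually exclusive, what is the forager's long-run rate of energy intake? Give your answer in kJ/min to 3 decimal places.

41.679 kJ/min

R = (0.16×197 + 0.28×345 + 0.232×291) / (1 + 0.16×3.39 + 0.28×3.69 + 0.232×9.13) = 195.6/4.694 = 41.68 kJ/min.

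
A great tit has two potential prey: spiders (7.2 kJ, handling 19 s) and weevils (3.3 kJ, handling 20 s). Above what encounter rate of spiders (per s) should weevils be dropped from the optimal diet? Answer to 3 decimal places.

The zero-one rule: include weevils iff E₂/h₂ > λE₁/(1+λh₁). Equality gives the switch point.
λE₁h₂ = E₂ + λE₂h₁ ⇒ λ = E₂/(E₁h₂ − E₂h₁) = 3.3/(144 − 62.7) = 0.04059 per s.

0.041 per s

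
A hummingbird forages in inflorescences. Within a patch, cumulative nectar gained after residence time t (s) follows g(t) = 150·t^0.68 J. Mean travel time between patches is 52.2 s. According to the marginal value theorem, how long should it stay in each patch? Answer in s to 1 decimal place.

Maximise g(t)/(T+t): set derivative to zero → g'(t)(T+t) = g(t).
g'(t) = 0.68·150·t^-0.32. Setting 0.68·150·t^-0.32 = 150·t^0.68/(52.2+t) gives 0.68(52.2+t) = t, so 0.32·t = 0.68×52.2.
t* = 0.68×52.2/0.32 = 110.9 s.

110.9 s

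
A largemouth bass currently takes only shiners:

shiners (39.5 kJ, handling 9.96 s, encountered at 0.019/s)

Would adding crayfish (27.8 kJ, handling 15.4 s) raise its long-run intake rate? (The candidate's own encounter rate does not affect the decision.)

Yes

On shiners alone, R = ΣλE/(1+Σλh) = 0.7505/1.189 = 0.6311 kJ/s.
Profitability of crayfish: 27.8/15.4 = 1.805 kJ/s.
Since 1.805 > R, including crayfish increases the long-run rate.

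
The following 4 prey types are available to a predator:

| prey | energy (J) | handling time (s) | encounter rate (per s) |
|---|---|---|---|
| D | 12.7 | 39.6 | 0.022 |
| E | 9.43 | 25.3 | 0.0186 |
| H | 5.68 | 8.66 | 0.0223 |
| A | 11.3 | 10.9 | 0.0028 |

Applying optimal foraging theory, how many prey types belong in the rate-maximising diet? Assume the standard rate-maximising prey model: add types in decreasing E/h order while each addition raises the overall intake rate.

E/h in descending order: A 1.04, H 0.656, E 0.373, D 0.321 J/s. The optimal diet is the largest prefix of this list for which every included type satisfies E_i/h_i > R on the types above it.
Rate on top 1: 0.0307. H: 0.656 > 0.0307 → include.
Rate on top 2: 0.1294. E: 0.373 > 0.1294 → include.
Rate on top 3: 0.197. D: 0.321 > 0.197 → include.
Optimal diet: A, H, E, D — 4 of 4 types.

4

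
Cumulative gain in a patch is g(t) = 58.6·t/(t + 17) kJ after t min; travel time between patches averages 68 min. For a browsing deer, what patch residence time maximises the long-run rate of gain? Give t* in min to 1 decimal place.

Maximise g(t)/(T+t): set derivative to zero → g'(t)(T+t) = g(t).
g'(t) = 58.6·17/(t + 17)². Setting 58.6·17/(t+17)² = 58.6t/[(t+17)(68+t)] gives 17(68+t) = t(t+17), so t² = 17×68 = 1156.
t* = √1156 = 34 min.

34.0 min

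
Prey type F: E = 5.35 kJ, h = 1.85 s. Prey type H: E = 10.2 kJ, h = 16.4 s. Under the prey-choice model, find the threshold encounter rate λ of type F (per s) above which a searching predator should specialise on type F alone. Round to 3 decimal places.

Drop type H once their profitability E₂/h₂ falls below the rate achievable on type F alone: E₂/h₂ = λE₁/(1 + λh₁).
Solve for λ: λE₁h₂ = E₂(1 + λh₁) → λ(E₁h₂ − E₂h₁) = E₂ → λ = E₂/(E₁h₂ − E₂h₁).
λ = 10.2/(5.35×16.4 − 10.2×1.85) = 10.2/68.87 = 0.1481 per s.

0.148 per s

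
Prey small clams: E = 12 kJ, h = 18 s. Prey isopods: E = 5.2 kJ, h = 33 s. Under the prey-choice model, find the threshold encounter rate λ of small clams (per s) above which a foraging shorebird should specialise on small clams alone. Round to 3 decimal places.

The zero-one rule: include isopods iff E₂/h₂ > λE₁/(1+λh₁). Equality gives the switch point.
λE₁h₂ = E₂ + λE₂h₁ ⇒ λ = E₂/(E₁h₂ − E₂h₁) = 5.2/(396 − 93.6) = 0.0172 per s.

0.017 per s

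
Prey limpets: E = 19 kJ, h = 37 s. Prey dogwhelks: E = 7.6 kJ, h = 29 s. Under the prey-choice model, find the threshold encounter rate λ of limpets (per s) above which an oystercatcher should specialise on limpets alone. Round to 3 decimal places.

0.028 per s

Drop dogwhelks once their profitability E₂/h₂ falls below the rate achievable on limpets alone: E₂/h₂ = λE₁/(1 + λh₁).
Solve for λ: λE₁h₂ = E₂(1 + λh₁) → λ(E₁h₂ − E₂h₁) = E₂ → λ = E₂/(E₁h₂ − E₂h₁).
λ = 7.6/(19×29 − 7.6×37) = 7.6/269.8 = 0.02817 per s.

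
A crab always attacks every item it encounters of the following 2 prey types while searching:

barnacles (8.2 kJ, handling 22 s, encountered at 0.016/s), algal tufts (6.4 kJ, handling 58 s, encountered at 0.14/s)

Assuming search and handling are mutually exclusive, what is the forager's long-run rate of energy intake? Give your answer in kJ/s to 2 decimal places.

R = Σλ_iE_i / (1 + Σλ_ih_i)
Numerator: 0.016×8.2 + 0.14×6.4 = 1.027
Denominator: 1 + 0.016×22 + 0.14×58 = 9.472
R = 1.027/9.472 = 0.1084 kJ/s

0.11 kJ/s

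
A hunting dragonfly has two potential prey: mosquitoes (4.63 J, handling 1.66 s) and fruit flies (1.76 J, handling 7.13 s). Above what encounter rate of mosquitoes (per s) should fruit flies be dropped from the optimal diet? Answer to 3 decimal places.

The zero-one rule: include fruit flies iff E₂/h₂ > λE₁/(1+λh₁). Equality gives the switch point.
λE₁h₂ = E₂ + λE₂h₁ ⇒ λ = E₂/(E₁h₂ − E₂h₁) = 1.76/(33.01 − 2.922) = 0.05849 per s.

0.058 per s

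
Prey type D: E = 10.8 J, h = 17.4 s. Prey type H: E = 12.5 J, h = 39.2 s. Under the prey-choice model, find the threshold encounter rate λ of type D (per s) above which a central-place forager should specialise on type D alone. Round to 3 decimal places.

Drop type H once their profitability E₂/h₂ falls below the rate achievable on type D alone: E₂/h₂ = λE₁/(1 + λh₁).
Solve for λ: λE₁h₂ = E₂(1 + λh₁) → λ(E₁h₂ − E₂h₁) = E₂ → λ = E₂/(E₁h₂ − E₂h₁).
λ = 12.5/(10.8×39.2 − 12.5×17.4) = 12.5/205.9 = 0.06072 per s.

0.061 per s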